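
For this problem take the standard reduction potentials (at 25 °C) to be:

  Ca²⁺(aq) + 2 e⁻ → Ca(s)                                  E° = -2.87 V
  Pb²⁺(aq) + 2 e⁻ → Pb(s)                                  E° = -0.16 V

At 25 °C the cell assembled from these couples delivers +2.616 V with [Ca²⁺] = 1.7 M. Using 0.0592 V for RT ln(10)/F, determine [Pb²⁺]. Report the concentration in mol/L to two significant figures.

0.0011 M

Pb²⁺/Pb is the cathode, Ca²⁺/Ca the anode: E°cell = +2.71 V, n = 2.
Overall reaction: Pb²⁺(aq) + Ca(s) → Pb(s) + Ca²⁺(aq); Q = [Ca²⁺]^1/[Pb²⁺]^1.
From E = E° − (0.0592/n) log Q: log Q = (E° − E)·n/0.0592 = (+2.71 − (+2.616))·2/0.0592 = 3.1757.
So 1·log[Pb²⁺] = 1·log(1.7) − log Q = 0.2304 − (3.1757) = -2.9453; [Pb²⁺] = 10^(-2.9453) ≈ 0.0011 M.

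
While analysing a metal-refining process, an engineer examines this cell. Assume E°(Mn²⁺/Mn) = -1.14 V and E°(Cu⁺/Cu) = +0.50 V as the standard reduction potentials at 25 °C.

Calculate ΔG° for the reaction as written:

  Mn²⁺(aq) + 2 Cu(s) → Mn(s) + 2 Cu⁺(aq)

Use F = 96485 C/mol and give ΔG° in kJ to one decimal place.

+316.5 kJ

As written, Mn²⁺/Mn is reduced (cathode) and Cu⁺/Cu is oxidised (anode), so E°cell = (-1.14) − (+0.50) = -1.64 V.
Balancing electrons gives n = 2.
ΔG° = −nFE° = −(2)(96485)(-1.64) = 316,471 J = +316.5 kJ.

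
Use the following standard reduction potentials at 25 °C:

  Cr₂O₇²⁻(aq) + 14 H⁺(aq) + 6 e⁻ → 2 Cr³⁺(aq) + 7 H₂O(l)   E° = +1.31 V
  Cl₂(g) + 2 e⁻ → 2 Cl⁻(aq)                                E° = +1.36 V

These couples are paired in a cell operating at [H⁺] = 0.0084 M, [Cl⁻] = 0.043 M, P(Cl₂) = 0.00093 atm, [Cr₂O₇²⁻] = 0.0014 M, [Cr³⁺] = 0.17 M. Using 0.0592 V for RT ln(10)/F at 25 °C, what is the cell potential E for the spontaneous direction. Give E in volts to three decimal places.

Cl₂/Cl⁻ is the cathode (higher E°), Cr₂O₇²⁻/Cr³⁺ the anode: E°cell = +1.36 − (+1.31) = +0.05 V, n = 6.
Overall: 3 Cl₂(g) + 2 Cr³⁺(aq) + 7 H₂O(l) → 6 Cl⁻(aq) + Cr₂O₇²⁻(aq) + 14 H⁺(aq)
Q = [Cl⁻]^6·[Cr₂O₇²⁻]·[H⁺]^14 / (P(Cl₂)^3·[Cr³⁺]^2); log Q = -29.479.
E = E° − (0.0592/n) log Q = +0.05 − (0.0592/6)(-29.479) = +0.341 V.

+0.341 V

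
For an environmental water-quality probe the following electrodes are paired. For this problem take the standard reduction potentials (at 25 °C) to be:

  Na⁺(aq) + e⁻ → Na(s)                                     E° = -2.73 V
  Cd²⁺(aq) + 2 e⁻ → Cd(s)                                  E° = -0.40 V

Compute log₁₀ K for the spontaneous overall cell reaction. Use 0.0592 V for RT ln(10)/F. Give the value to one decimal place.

Cathode: Cd²⁺/Cd; anode: Na⁺/Na. E°cell = +2.33 V, n = 2.
log K = nE°cell / 0.0592 = (2)(+2.33) / 0.0592 = 78.7.

78.7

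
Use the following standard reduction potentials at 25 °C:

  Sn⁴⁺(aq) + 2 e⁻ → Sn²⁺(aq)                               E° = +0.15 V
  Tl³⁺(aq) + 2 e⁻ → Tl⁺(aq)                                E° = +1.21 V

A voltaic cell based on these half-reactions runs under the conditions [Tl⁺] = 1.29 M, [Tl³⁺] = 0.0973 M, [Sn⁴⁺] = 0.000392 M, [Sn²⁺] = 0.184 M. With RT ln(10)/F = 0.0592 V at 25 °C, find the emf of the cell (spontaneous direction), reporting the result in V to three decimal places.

+1.106 V

Tl³⁺/Tl⁺ is the cathode (higher E°), Sn⁴⁺/Sn²⁺ the anode: E°cell = +1.21 − (+0.15) = +1.06 V, n = 2.
Overall: Tl³⁺(aq) + Sn²⁺(aq) → Tl⁺(aq) + Sn⁴⁺(aq)
Q = [Tl⁺]·[Sn⁴⁺] / ([Tl³⁺]·[Sn²⁺]); log Q = -1.549.
E = E° − (0.0592/n) log Q = +1.06 − (0.0592/2)(-1.549) = +1.106 V.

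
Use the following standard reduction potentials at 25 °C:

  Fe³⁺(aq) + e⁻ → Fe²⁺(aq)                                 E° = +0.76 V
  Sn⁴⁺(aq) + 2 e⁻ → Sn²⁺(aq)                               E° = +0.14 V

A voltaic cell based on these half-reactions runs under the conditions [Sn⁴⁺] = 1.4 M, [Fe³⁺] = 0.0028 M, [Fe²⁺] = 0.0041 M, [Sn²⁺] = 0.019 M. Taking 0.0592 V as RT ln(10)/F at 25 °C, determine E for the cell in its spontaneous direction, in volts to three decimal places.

Fe³⁺/Fe²⁺ is the cathode (higher E°), Sn⁴⁺/Sn²⁺ the anode: E°cell = +0.76 − (+0.14) = +0.62 V, n = 2.
Overall: 2 Fe³⁺(aq) + Sn²⁺(aq) → 2 Fe²⁺(aq) + Sn⁴⁺(aq)
Q = [Fe²⁺]^2·[Sn⁴⁺] / ([Fe³⁺]^2·[Sn²⁺]); log Q = 2.199.
E = E° − (0.0592/n) log Q = +0.62 − (0.0592/2)(2.199) = +0.555 V.

+0.555 V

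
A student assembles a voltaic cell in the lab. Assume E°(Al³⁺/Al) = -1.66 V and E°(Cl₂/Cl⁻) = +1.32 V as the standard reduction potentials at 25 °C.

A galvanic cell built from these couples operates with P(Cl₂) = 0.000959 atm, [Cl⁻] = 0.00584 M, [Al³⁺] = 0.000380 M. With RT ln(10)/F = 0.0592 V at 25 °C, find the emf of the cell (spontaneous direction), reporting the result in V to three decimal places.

Cl₂/Cl⁻ is the cathode (higher E°), Al³⁺/Al the anode: E°cell = +1.32 − (-1.66) = +2.98 V, n = 6.
Overall: 3 Cl₂(g) + 2 Al(s) → 6 Cl⁻(aq) + 2 Al³⁺(aq)
Q = [Cl⁻]^6·[Al³⁺]^2 / (P(Cl₂)^3); log Q = -11.187.
E = E° − (0.0592/n) log Q = +2.98 − (0.0592/6)(-11.187) = +3.090 V.

+3.090 V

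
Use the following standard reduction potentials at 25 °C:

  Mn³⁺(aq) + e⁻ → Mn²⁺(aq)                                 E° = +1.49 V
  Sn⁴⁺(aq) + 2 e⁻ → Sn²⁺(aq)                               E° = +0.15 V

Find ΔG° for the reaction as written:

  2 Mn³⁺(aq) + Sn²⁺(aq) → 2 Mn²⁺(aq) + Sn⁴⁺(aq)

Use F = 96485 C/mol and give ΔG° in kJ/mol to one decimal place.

As written, Mn³⁺/Mn²⁺ is reduced (cathode) and Sn⁴⁺/Sn²⁺ is oxidised (anode), so E°cell = (+1.49) − (+0.15) = +1.34 V.
Balancing electrons gives n = 2.
ΔG° = −nFE° = −(2)(96485)(+1.34) = -258,580 J = -258.6 kJ/mol.

-258.6 kJ/mol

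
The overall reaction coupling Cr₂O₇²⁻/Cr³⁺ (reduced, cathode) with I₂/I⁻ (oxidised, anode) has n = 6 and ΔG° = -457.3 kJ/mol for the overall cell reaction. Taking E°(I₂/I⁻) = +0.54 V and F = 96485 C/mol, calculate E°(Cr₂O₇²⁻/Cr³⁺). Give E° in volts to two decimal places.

E°cell = −ΔG°/(nF) = −(-457.3×10³)/((6)(96485)) = +0.790 V.
Since Cr₂O₇²⁻/Cr³⁺ is the cathode and I₂/I⁻ the anode, E°cell = E°(Cr₂O₇²⁻/Cr³⁺) − E°(I₂/I⁻).
So E°(Cr₂O₇²⁻/Cr³⁺) = E°cell + E°(I₂/I⁻) = +0.790 + (+0.54) = +1.33 V.

+1.33 V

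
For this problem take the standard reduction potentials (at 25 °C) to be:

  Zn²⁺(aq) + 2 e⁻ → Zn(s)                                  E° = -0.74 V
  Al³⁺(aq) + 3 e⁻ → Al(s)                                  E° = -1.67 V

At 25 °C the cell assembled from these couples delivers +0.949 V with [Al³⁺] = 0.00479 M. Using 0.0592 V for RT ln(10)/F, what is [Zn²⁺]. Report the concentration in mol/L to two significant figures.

Zn²⁺/Zn is the cathode, Al³⁺/Al the anode: E°cell = +0.93 V, n = 6.
Overall reaction: 3 Zn²⁺(aq) + 2 Al(s) → 3 Zn(s) + 2 Al³⁺(aq); Q = [Al³⁺]^2/[Zn²⁺]^3.
From E = E° − (0.0592/n) log Q: log Q = (E° − E)·n/0.0592 = (+0.93 − (+0.949))·6/0.0592 = -1.9257.
So 3·log[Zn²⁺] = 2·log(0.00479) − log Q = -4.6393 − (-1.9257) = -2.7136; log[Zn²⁺] = -2.7136 / 3 = -0.9045; [Zn²⁺] = 10^(-0.9045) ≈ 0.12 M.

0.12 M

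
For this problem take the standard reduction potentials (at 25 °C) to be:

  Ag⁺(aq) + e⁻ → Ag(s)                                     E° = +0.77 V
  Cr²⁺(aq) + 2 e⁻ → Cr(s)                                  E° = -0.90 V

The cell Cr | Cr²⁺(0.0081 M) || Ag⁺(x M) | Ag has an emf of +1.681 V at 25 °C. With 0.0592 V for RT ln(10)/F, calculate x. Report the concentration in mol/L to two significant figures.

Ag⁺/Ag is the cathode, Cr²⁺/Cr the anode: E°cell = +1.67 V, n = 2.
Overall reaction: 2 Ag⁺(aq) + Cr(s) → 2 Ag(s) + Cr²⁺(aq); Q = [Cr²⁺]^1/[Ag⁺]^2.
From E = E° − (0.0592/n) log Q: log Q = (E° − E)·n/0.0592 = (+1.67 − (+1.681))·2/0.0592 = -0.3716.
So 2·log[Ag⁺] = 1·log(0.0081) − log Q = -2.0915 − (-0.3716) = -1.7199; log[Ag⁺] = -1.7199 / 2 = -0.8599; [Ag⁺] = 10^(-0.8599) ≈ 0.14 M.

0.14 M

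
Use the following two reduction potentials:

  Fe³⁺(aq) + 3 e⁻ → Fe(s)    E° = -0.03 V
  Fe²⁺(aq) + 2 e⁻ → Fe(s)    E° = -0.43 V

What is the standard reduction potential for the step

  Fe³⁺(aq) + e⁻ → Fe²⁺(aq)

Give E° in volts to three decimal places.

+0.770 V

Sequential free energies add, so n₃E°₃ = n₁E°₁ + n₂E°₂.
With n₃ = 3, and the known step contributing 2×(-0.43) V, the unknown satisfies 1·E° = 3×(-0.03) − 2×(-0.43) = +0.770.
E° = +0.770 / 1 = +0.770 V.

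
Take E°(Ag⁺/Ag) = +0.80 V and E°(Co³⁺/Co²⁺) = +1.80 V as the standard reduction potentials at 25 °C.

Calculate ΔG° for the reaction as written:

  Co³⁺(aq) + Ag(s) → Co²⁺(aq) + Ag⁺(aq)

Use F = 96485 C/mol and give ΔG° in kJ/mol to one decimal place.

As written, Co³⁺/Co²⁺ is reduced (cathode) and Ag⁺/Ag is oxidised (anode), so E°cell = (+1.80) − (+0.80) = +1.00 V.
Balancing electrons gives n = 1.
ΔG° = −nFE° = −(1)(96485)(+1.00) = -96,485 J = -96.5 kJ/mol.

-96.5 kJ/mol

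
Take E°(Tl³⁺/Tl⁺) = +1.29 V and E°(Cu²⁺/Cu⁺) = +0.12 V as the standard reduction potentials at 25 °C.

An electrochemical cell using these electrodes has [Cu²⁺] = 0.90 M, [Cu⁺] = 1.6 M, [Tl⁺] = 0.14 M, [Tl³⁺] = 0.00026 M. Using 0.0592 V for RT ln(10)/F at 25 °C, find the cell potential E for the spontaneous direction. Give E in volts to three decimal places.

Tl³⁺/Tl⁺ is the cathode (higher E°), Cu²⁺/Cu⁺ the anode: E°cell = +1.29 − (+0.12) = +1.17 V, n = 2.
Overall: Tl³⁺(aq) + 2 Cu⁺(aq) → Tl⁺(aq) + 2 Cu²⁺(aq)
Q = [Tl⁺]·[Cu²⁺]^2 / ([Tl³⁺]·[Cu⁺]^2); log Q = 2.231.
E = E° − (0.0592/n) log Q = +1.17 − (0.0592/2)(2.231) = +1.104 V.

+1.104 V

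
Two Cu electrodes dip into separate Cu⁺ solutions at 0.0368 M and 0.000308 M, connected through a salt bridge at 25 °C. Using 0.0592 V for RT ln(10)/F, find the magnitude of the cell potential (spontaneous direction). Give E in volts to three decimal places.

For a concentration cell E°cell = 0. The 0.0368 M side is the cathode (reduction is favoured where [Cu⁺] is higher).
With n = 1, E = −(0.0592/1) log([Cu⁺]ₐₙ/[Cu⁺]꜀ₐₜ) = −(0.0592/1) log(0.000308/0.0368) = −(0.0592/1)(-2.077) = +0.123 V.

+0.123 V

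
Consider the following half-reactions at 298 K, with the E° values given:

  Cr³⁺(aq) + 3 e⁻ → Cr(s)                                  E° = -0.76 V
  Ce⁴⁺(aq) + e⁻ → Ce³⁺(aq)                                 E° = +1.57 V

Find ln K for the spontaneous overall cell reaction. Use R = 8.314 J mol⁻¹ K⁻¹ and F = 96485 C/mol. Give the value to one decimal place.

Cathode: Ce⁴⁺/Ce³⁺; anode: Cr³⁺/Cr. E°cell = (+1.57) − (-0.76) = +2.33 V, with n = 3.
ΔG° = −nFE° = −RT ln K, so ln K = nFE°/(RT) = (3)(96485)(+2.33) / ((8.314)(298)) = 272.214.

272.2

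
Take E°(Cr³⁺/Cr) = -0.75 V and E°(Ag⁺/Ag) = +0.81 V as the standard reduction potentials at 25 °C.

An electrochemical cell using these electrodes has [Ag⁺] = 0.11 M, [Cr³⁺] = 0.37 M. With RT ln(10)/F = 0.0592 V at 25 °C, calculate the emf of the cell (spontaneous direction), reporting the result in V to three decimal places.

+1.512 V

Ag⁺/Ag is the cathode (higher E°), Cr³⁺/Cr the anode: E°cell = +0.81 − (-0.75) = +1.56 V, n = 3.
Overall: 3 Ag⁺(aq) + Cr(s) → 3 Ag(s) + Cr³⁺(aq)
Q = [Cr³⁺] / ([Ag⁺]^3); log Q = 2.444.
E = E° − (0.0592/n) log Q = +1.56 − (0.0592/3)(2.444) = +1.512 V.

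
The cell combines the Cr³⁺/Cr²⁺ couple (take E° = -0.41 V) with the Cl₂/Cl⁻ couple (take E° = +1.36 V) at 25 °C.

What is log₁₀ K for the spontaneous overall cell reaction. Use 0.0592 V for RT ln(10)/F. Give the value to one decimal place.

59.8

Cathode: Cl₂/Cl⁻; anode: Cr³⁺/Cr²⁺. E°cell = +1.77 V, n = 2.
log K = nE°cell / 0.0592 = (2)(+1.77) / 0.0592 = 59.8.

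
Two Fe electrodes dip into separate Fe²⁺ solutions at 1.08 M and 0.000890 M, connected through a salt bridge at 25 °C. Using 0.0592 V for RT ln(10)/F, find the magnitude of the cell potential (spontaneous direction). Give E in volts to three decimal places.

For a concentration cell E°cell = 0. The 1.08 M side is the cathode (reduction is favoured where [Fe²⁺] is higher).
With n = 2, E = −(0.0592/2) log([Fe²⁺]ₐₙ/[Fe²⁺]꜀ₐₜ) = −(0.0592/2) log(0.00089/1.08) = −(0.0592/2)(-3.084) = +0.091 V.

+0.091 V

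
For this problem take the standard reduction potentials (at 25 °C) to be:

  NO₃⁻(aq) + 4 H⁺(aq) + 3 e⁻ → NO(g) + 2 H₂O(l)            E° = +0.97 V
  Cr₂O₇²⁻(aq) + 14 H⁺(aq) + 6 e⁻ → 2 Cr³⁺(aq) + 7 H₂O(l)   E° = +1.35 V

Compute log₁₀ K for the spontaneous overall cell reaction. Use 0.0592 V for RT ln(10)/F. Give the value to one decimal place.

Cathode: Cr₂O₇²⁻/Cr³⁺; anode: NO₃⁻/NO. E°cell = +0.38 V, n = 6.
log K = nE°cell / 0.0592 = (6)(+0.38) / 0.0592 = 38.5.

38.5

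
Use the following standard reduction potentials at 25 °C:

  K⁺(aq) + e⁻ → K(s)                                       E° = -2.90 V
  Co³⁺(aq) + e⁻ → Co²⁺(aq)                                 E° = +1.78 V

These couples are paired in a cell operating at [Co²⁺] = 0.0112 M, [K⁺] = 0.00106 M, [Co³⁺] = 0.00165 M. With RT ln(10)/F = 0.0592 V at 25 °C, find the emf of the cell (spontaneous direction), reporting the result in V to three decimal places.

+4.807 V

Co³⁺/Co²⁺ is the cathode (higher E°), K⁺/K the anode: E°cell = +1.78 − (-2.90) = +4.68 V, n = 1.
Overall: Co³⁺(aq) + K(s) → Co²⁺(aq) + K⁺(aq)
Q = [Co²⁺]·[K⁺] / ([Co³⁺]); log Q = -2.143.
E = E° − (0.0592/n) log Q = +4.68 − (0.0592/1)(-2.143) = +4.807 V.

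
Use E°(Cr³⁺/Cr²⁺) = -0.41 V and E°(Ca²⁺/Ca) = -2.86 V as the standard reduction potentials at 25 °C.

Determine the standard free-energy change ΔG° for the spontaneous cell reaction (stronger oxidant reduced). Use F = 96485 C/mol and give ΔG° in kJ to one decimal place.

-472.8 kJ

Cr³⁺/Cr²⁺ (E° = -0.41 V) is the cathode; Ca²⁺/Ca (E° = -2.86 V) is the anode, so E°cell = +2.45 V.
Balancing electrons gives n = 2 (lcm of 1 and 2).
ΔG° = −nFE° = −(2)(96485)(+2.45) = -472,777 J = -472.8 kJ.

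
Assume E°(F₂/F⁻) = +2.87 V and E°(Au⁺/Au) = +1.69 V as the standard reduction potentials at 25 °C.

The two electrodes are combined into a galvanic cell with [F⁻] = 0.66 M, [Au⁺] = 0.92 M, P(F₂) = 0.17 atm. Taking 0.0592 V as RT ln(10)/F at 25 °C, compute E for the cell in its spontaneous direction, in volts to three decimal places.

F₂/F⁻ is the cathode (higher E°), Au⁺/Au the anode: E°cell = +2.87 − (+1.69) = +1.18 V, n = 2.
Overall: F₂(g) + 2 Au(s) → 2 F⁻(aq) + 2 Au⁺(aq)
Q = [F⁻]^2·[Au⁺]^2 / (P(F₂)); log Q = 0.336.
E = E° − (0.0592/n) log Q = +1.18 − (0.0592/2)(0.336) = +1.170 V.

+1.170 V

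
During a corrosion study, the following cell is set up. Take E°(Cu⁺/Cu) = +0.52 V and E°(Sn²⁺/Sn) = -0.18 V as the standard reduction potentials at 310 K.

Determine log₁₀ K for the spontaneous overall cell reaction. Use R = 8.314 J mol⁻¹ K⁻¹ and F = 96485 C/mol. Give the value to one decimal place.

22.8

Cathode: Cu⁺/Cu; anode: Sn²⁺/Sn. E°cell = (+0.52) − (-0.18) = +0.70 V, with n = 2.
ΔG° = −nFE° = −RT ln K, so ln K = nFE°/(RT) = (2)(96485)(+0.70) / ((8.314)(310)) = 52.410.
log₁₀ K = 52.410 / ln 10 = 22.8.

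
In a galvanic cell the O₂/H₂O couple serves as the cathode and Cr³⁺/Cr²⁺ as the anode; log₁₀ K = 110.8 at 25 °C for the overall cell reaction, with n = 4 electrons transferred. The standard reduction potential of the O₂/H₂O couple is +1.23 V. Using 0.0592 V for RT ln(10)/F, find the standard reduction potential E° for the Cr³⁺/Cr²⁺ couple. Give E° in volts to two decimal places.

-0.41 V

E°cell = (0.0592/n)·log K = (0.0592/4)(110.8) = +1.640 V.
Since O₂/H₂O is the cathode and Cr³⁺/Cr²⁺ the anode, E°cell = E°(O₂/H₂O) − E°(Cr³⁺/Cr²⁺).
So E°(Cr³⁺/Cr²⁺) = E°(O₂/H₂O) − E°cell = (+1.23) − (+1.640) = -0.41 V.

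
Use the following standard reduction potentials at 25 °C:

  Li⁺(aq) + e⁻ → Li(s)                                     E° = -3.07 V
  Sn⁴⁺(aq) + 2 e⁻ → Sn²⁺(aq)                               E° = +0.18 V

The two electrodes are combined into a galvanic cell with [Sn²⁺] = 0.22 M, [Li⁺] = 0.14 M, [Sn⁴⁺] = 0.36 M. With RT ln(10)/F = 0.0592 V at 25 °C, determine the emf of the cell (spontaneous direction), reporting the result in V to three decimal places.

+3.307 V

Sn⁴⁺/Sn²⁺ is the cathode (higher E°), Li⁺/Li the anode: E°cell = +0.18 − (-3.07) = +3.25 V, n = 2.
Overall: Sn⁴⁺(aq) + 2 Li(s) → Sn²⁺(aq) + 2 Li⁺(aq)
Q = [Sn²⁺]·[Li⁺]^2 / ([Sn⁴⁺]); log Q = -1.922.
E = E° − (0.0592/n) log Q = +3.25 − (0.0592/2)(-1.922) = +3.307 V.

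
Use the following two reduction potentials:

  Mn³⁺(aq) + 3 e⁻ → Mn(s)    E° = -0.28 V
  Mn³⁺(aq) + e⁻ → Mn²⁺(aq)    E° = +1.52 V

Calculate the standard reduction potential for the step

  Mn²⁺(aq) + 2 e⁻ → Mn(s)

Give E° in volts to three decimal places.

Sequential free energies add, so n₃E°₃ = n₁E°₁ + n₂E°₂.
With n₃ = 3, and the known step contributing 1×(+1.52) V, the unknown satisfies 2·E° = 3×(-0.28) − 1×(+1.52) = -2.360.
E° = -2.360 / 2 = -1.180 V.

-1.180 V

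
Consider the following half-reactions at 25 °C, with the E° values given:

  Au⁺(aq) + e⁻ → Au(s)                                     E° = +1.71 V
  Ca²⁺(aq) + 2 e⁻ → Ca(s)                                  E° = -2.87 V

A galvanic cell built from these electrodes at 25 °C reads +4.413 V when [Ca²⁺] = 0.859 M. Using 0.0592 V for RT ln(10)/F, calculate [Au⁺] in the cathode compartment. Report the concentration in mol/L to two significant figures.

0.0014 M

Au⁺/Au is the cathode, Ca²⁺/Ca the anode: E°cell = +4.58 V, n = 2.
Overall reaction: 2 Au⁺(aq) + Ca(s) → 2 Au(s) + Ca²⁺(aq); Q = [Ca²⁺]^1/[Au⁺]^2.
From E = E° − (0.0592/n) log Q: log Q = (E° − E)·n/0.0592 = (+4.58 − (+4.413))·2/0.0592 = 5.6419.
So 2·log[Au⁺] = 1·log(0.859) − log Q = -0.0660 − (5.6419) = -5.7079; log[Au⁺] = -5.7079 / 2 = -2.8540; [Au⁺] = 10^(-2.8540) ≈ 0.0014 M.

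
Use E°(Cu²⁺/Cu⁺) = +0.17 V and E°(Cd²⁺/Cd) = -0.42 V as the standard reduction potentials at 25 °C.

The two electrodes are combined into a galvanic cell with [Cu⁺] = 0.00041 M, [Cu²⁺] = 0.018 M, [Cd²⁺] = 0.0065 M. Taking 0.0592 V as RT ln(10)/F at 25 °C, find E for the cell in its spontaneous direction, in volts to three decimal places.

+0.752 V

Cu²⁺/Cu⁺ is the cathode (higher E°), Cd²⁺/Cd the anode: E°cell = +0.17 − (-0.42) = +0.59 V, n = 2.
Overall: 2 Cu²⁺(aq) + Cd(s) → 2 Cu⁺(aq) + Cd²⁺(aq)
Q = [Cu⁺]^2·[Cd²⁺] / ([Cu²⁺]^2); log Q = -5.472.
E = E° − (0.0592/n) log Q = +0.59 − (0.0592/2)(-5.472) = +0.752 V.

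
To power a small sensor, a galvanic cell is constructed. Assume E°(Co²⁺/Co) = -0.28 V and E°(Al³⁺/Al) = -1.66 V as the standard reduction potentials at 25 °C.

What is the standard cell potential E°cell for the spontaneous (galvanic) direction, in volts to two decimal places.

+1.38 V

The Co²⁺/Co couple has the higher reduction potential, so it is the cathode; Al³⁺/Al is oxidised at the anode.
E°cell = E°(cathode) − E°(anode) = (-0.28) − (-1.66) = +1.38 V.
Since E°cell > 0, the reaction is spontaneous under standard conditions.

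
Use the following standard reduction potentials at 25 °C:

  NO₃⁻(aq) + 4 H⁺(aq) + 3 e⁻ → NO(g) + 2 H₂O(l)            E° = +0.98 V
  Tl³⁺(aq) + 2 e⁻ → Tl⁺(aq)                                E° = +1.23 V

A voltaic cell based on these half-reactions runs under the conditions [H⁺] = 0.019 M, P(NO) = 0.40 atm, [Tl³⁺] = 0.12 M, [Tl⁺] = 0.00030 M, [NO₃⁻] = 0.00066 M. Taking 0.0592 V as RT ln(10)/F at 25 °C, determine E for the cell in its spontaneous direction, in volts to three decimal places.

+0.518 V

Tl³⁺/Tl⁺ is the cathode (higher E°), NO₃⁻/NO the anode: E°cell = +1.23 − (+0.98) = +0.25 V, n = 6.
Overall: 3 Tl³⁺(aq) + 2 NO(g) + 4 H₂O(l) → 3 Tl⁺(aq) + 2 NO₃⁻(aq) + 8 H⁺(aq)
Q = [Tl⁺]^3·[NO₃⁻]^2·[H⁺]^8 / ([Tl³⁺]^3·P(NO)^2); log Q = -27.141.
E = E° − (0.0592/n) log Q = +0.25 − (0.0592/6)(-27.141) = +0.518 V.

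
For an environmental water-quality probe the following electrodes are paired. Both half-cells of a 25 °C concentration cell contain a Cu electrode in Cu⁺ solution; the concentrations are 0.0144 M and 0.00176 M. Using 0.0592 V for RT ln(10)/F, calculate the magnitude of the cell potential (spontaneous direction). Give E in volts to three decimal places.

+0.054 V

For a concentration cell E°cell = 0. The 0.0144 M side is the cathode (reduction is favoured where [Cu⁺] is higher).
With n = 1, E = −(0.0592/1) log([Cu⁺]ₐₙ/[Cu⁺]꜀ₐₜ) = −(0.0592/1) log(0.00176/0.0144) = −(0.0592/1)(-0.913) = +0.054 V.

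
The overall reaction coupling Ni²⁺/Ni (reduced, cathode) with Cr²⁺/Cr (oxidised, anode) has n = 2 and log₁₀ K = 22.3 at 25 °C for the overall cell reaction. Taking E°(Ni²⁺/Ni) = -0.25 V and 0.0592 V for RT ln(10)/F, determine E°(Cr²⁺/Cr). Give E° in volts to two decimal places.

-0.91 V

E°cell = (0.0592/n)·log K = (0.0592/2)(22.3) = +0.660 V.
Since Ni²⁺/Ni is the cathode and Cr²⁺/Cr the anode, E°cell = E°(Ni²⁺/Ni) − E°(Cr²⁺/Cr).
So E°(Cr²⁺/Cr) = E°(Ni²⁺/Ni) − E°cell = (-0.25) − (+0.660) = -0.91 V.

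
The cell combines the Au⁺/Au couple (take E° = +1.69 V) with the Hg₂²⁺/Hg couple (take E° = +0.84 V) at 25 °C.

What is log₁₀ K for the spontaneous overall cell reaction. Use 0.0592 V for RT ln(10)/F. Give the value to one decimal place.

Cathode: Au⁺/Au; anode: Hg₂²⁺/Hg. E°cell = +0.85 V, n = 2.
log K = nE°cell / 0.0592 = (2)(+0.85) / 0.0592 = 28.7.

28.7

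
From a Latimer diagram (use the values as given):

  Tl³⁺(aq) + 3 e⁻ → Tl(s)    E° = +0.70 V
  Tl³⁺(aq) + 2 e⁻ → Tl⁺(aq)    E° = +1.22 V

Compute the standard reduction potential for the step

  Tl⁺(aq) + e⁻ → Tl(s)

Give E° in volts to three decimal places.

Sequential free energies add, so n₃E°₃ = n₁E°₁ + n₂E°₂.
With n₃ = 3, and the known step contributing 2×(+1.22) V, the unknown satisfies 1·E° = 3×(+0.70) − 2×(+1.22) = -0.340.
E° = -0.340 / 1 = -0.340 V.

-0.340 V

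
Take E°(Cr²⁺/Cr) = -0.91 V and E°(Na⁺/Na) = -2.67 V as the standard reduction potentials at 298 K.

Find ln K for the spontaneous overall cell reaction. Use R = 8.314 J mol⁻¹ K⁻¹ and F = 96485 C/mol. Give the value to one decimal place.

137.1

Cathode: Cr²⁺/Cr; anode: Na⁺/Na. E°cell = (-0.91) − (-2.67) = +1.76 V, with n = 2.
ΔG° = −nFE° = −RT ln K, so ln K = nFE°/(RT) = (2)(96485)(+1.76) / ((8.314)(298)) = 137.081.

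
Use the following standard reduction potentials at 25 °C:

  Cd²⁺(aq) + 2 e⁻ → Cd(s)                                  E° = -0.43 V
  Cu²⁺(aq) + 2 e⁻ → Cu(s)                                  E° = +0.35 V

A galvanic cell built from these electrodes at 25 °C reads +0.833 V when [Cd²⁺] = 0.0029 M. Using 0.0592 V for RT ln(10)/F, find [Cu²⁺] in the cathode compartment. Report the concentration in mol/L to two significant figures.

Cu²⁺/Cu is the cathode, Cd²⁺/Cd the anode: E°cell = +0.78 V, n = 2.
Overall reaction: Cu²⁺(aq) + Cd(s) → Cu(s) + Cd²⁺(aq); Q = [Cd²⁺]^1/[Cu²⁺]^1.
From E = E° − (0.0592/n) log Q: log Q = (E° − E)·n/0.0592 = (+0.78 − (+0.833))·2/0.0592 = -1.7905.
So 1·log[Cu²⁺] = 1·log(0.0029) − log Q = -2.5376 − (-1.7905) = -0.7471; [Cu²⁺] = 10^(-0.7471) ≈ 0.18 M.

0.18 M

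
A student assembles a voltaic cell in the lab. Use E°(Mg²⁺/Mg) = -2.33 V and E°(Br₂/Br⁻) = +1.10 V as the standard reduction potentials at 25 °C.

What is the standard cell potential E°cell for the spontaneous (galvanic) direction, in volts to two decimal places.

The Br₂/Br⁻ couple has the higher reduction potential, so it is the cathode; Mg²⁺/Mg is oxidised at the anode.
E°cell = E°(cathode) − E°(anode) = (+1.10) − (-2.33) = +3.43 V.
Since E°cell > 0, the reaction is spontaneous under standard conditions.

+3.43 V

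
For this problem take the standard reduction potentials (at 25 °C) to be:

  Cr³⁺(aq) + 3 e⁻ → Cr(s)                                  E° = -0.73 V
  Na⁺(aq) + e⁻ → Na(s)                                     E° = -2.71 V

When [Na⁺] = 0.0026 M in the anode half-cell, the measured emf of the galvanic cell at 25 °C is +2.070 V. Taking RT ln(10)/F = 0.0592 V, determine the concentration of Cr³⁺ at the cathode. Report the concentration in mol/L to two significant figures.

0.00064 M

Cr³⁺/Cr is the cathode, Na⁺/Na the anode: E°cell = +1.98 V, n = 3.
Overall reaction: Cr³⁺(aq) + 3 Na(s) → Cr(s) + 3 Na⁺(aq); Q = [Na⁺]^3/[Cr³⁺]^1.
From E = E° − (0.0592/n) log Q: log Q = (E° − E)·n/0.0592 = (+1.98 − (+2.070))·3/0.0592 = -4.5608.
So 1·log[Cr³⁺] = 3·log(0.0026) − log Q = -7.7551 − (-4.5608) = -3.1943; [Cr³⁺] = 10^(-3.1943) ≈ 0.00064 M.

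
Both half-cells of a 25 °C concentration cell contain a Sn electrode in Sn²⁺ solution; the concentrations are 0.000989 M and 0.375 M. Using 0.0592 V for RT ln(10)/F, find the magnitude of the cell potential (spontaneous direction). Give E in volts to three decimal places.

For a concentration cell E°cell = 0. The 0.375 M side is the cathode (reduction is favoured where [Sn²⁺] is higher).
With n = 2, E = −(0.0592/2) log([Sn²⁺]ₐₙ/[Sn²⁺]꜀ₐₜ) = −(0.0592/2) log(0.000989/0.375) = −(0.0592/2)(-2.579) = +0.076 V.

+0.076 V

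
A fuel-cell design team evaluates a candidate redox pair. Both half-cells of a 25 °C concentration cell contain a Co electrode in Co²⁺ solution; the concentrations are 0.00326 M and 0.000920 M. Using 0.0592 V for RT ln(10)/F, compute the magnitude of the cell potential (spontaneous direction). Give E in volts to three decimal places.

For a concentration cell E°cell = 0. The 0.00326 M side is the cathode (reduction is favoured where [Co²⁺] is higher).
With n = 2, E = −(0.0592/2) log([Co²⁺]ₐₙ/[Co²⁺]꜀ₐₜ) = −(0.0592/2) log(0.00092/0.00326) = −(0.0592/2)(-0.549) = +0.016 V.

+0.016 V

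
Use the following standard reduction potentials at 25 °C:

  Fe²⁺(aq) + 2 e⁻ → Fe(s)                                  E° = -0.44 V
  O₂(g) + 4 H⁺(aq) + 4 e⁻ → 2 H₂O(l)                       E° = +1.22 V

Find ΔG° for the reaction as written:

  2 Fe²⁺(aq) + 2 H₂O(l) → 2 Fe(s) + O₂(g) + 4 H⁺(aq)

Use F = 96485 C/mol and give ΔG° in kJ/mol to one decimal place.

+640.7 kJ/mol

As written, Fe²⁺/Fe is reduced (cathode) and O₂/H₂O is oxidised (anode), so E°cell = (-0.44) − (+1.22) = -1.66 V.
Balancing electrons gives n = 4.
ΔG° = −nFE° = −(4)(96485)(-1.66) = 640,660 J = +640.7 kJ/mol.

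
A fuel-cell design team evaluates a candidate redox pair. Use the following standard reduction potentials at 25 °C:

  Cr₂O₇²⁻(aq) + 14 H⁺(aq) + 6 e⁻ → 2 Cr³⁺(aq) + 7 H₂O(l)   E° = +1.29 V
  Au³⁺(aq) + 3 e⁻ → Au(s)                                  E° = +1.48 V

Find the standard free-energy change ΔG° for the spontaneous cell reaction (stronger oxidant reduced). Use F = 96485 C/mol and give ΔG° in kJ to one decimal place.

Au³⁺/Au (E° = +1.48 V) is the cathode; Cr₂O₇²⁻/Cr³⁺ (E° = +1.29 V) is the anode, so E°cell = +0.19 V.
Balancing electrons gives n = 6 (lcm of 3 and 6).
ΔG° = −nFE° = −(6)(96485)(+0.19) = -109,993 J = -110.0 kJ.

-110.0 kJ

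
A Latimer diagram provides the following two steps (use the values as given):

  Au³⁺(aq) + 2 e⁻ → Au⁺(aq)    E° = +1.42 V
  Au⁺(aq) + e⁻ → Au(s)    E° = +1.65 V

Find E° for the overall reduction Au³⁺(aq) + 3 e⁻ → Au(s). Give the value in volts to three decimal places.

+1.497 V

Adding the free-energy changes (−nFE°) of the two steps gives −n₃FE°₃ = −n₁FE°₁ − n₂FE°₂.
E°₃ = (2×+1.42 + 1×+1.65) / 3 = (+4.490) / 3 = +1.497 V.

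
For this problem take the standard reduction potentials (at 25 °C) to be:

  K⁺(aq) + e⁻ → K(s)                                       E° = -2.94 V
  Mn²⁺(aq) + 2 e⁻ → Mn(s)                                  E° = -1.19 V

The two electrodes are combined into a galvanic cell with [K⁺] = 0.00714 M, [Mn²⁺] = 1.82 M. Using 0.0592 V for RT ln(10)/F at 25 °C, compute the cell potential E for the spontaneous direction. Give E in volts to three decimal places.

+1.885 V

Mn²⁺/Mn is the cathode (higher E°), K⁺/K the anode: E°cell = -1.19 − (-2.94) = +1.75 V, n = 2.
Overall: Mn²⁺(aq) + 2 K(s) → Mn(s) + 2 K⁺(aq)
Q = [K⁺]^2 / ([Mn²⁺]); log Q = -4.553.
E = E° − (0.0592/n) log Q = +1.75 − (0.0592/2)(-4.553) = +1.885 V.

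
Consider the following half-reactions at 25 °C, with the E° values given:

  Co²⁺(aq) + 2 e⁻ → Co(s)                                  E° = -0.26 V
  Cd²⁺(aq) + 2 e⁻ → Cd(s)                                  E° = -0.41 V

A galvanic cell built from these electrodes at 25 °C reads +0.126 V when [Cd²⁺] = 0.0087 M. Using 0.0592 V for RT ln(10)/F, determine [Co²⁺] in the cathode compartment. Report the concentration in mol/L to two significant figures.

0.0013 M

Co²⁺/Co is the cathode, Cd²⁺/Cd the anode: E°cell = +0.15 V, n = 2.
Overall reaction: Co²⁺(aq) + Cd(s) → Co(s) + Cd²⁺(aq); Q = [Cd²⁺]^1/[Co²⁺]^1.
From E = E° − (0.0592/n) log Q: log Q = (E° − E)·n/0.0592 = (+0.15 − (+0.126))·2/0.0592 = 0.8108.
So 1·log[Co²⁺] = 1·log(0.0087) − log Q = -2.0605 − (0.8108) = -2.8713; [Co²⁺] = 10^(-2.8713) ≈ 0.0013 M.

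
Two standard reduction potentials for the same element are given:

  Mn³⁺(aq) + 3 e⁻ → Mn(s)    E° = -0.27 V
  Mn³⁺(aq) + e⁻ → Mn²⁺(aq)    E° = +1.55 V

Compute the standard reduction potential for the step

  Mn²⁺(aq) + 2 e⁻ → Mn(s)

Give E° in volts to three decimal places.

Sequential free energies add, so n₃E°₃ = n₁E°₁ + n₂E°₂.
With n₃ = 3, and the known step contributing 1×(+1.55) V, the unknown satisfies 2·E° = 3×(-0.27) − 1×(+1.55) = -2.360.
E° = -2.360 / 2 = -1.180 V.

-1.180 V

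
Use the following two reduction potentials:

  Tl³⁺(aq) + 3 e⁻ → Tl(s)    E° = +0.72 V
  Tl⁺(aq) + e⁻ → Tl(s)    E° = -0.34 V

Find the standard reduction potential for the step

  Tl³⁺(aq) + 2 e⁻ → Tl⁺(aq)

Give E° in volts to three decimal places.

Sequential free energies add, so n₃E°₃ = n₁E°₁ + n₂E°₂.
With n₃ = 3, and the known step contributing 1×(-0.34) V, the unknown satisfies 2·E° = 3×(+0.72) − 1×(-0.34) = +2.500.
E° = +2.500 / 2 = +1.250 V.

+1.250 V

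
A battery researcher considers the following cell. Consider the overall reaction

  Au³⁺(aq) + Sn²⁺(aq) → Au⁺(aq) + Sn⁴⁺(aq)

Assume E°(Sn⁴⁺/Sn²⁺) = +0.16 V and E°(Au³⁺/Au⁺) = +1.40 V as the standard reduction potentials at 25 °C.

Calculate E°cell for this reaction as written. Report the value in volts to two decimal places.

The Au³⁺/Au⁺ couple has the higher reduction potential, so it is the cathode; Sn⁴⁺/Sn²⁺ is oxidised at the anode.
E°cell = E°(cathode) − E°(anode) = (+1.40) − (+0.16) = +1.24 V.

+1.24 V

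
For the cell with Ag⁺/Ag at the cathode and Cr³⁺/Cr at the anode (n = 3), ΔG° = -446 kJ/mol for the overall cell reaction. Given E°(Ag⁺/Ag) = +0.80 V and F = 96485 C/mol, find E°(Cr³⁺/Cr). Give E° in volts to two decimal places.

-0.74 V

E°cell = −ΔG°/(nF) = −(-446×10³)/((3)(96485)) = +1.541 V.
Since Ag⁺/Ag is the cathode and Cr³⁺/Cr the anode, E°cell = E°(Ag⁺/Ag) − E°(Cr³⁺/Cr).
So E°(Cr³⁺/Cr) = E°(Ag⁺/Ag) − E°cell = (+0.80) − (+1.541) = -0.74 V.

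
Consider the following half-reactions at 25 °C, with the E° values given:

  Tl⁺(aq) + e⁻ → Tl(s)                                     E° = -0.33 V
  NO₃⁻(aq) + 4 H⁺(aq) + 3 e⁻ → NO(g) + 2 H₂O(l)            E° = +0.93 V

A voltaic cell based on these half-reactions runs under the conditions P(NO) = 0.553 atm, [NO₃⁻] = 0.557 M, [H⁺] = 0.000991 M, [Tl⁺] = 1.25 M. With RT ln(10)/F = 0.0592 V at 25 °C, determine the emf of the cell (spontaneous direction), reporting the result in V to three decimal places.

+1.017 V

NO₃⁻/NO is the cathode (higher E°), Tl⁺/Tl the anode: E°cell = +0.93 − (-0.33) = +1.26 V, n = 3.
Overall: NO₃⁻(aq) + 4 H⁺(aq) + 3 Tl(s) → NO(g) + 2 H₂O(l) + 3 Tl⁺(aq)
Q = P(NO)·[Tl⁺]^3 / ([NO₃⁻]·[H⁺]^4); log Q = 12.303.
E = E° − (0.0592/n) log Q = +1.26 − (0.0592/3)(12.303) = +1.017 V.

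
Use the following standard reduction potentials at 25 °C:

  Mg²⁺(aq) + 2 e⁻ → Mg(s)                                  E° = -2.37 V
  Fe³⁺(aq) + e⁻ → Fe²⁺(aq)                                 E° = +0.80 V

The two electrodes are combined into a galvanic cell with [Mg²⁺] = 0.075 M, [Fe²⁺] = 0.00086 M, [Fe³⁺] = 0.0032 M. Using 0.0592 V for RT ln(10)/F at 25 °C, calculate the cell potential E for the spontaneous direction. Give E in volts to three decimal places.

+3.237 V

Fe³⁺/Fe²⁺ is the cathode (higher E°), Mg²⁺/Mg the anode: E°cell = +0.80 − (-2.37) = +3.17 V, n = 2.
Overall: 2 Fe³⁺(aq) + Mg(s) → 2 Fe²⁺(aq) + Mg²⁺(aq)
Q = [Fe²⁺]^2·[Mg²⁺] / ([Fe³⁺]^2); log Q = -2.266.
E = E° − (0.0592/n) log Q = +3.17 − (0.0592/2)(-2.266) = +3.237 V.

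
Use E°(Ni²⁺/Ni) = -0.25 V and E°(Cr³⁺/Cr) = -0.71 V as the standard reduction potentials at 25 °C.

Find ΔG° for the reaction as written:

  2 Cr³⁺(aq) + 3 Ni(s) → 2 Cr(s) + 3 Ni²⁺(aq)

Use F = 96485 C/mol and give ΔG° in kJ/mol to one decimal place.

As written, Cr³⁺/Cr is reduced (cathode) and Ni²⁺/Ni is oxidised (anode), so E°cell = (-0.71) − (-0.25) = -0.46 V.
Balancing electrons gives n = 6.
ΔG° = −nFE° = −(6)(96485)(-0.46) = 266,299 J = +266.3 kJ/mol.

+266.3 kJ/mol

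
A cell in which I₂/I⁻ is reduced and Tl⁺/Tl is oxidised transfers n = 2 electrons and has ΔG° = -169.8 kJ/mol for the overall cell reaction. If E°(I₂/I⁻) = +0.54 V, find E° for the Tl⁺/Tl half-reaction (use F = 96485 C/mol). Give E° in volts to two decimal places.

E°cell = −ΔG°/(nF) = −(-169.8×10³)/((2)(96485)) = +0.880 V.
Since I₂/I⁻ is the cathode and Tl⁺/Tl the anode, E°cell = E°(I₂/I⁻) − E°(Tl⁺/Tl).
So E°(Tl⁺/Tl) = E°(I₂/I⁻) − E°cell = (+0.54) − (+0.880) = -0.34 V.

-0.34 V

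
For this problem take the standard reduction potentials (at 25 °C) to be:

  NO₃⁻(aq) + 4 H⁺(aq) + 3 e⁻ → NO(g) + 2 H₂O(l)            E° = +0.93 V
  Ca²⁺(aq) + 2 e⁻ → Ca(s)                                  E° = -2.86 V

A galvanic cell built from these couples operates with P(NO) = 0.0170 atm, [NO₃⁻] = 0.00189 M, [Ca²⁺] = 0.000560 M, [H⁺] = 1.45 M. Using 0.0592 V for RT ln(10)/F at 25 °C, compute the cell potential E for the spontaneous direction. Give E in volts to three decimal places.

+3.880 V

NO₃⁻/NO is the cathode (higher E°), Ca²⁺/Ca the anode: E°cell = +0.93 − (-2.86) = +3.79 V, n = 6.
Overall: 2 NO₃⁻(aq) + 8 H⁺(aq) + 3 Ca(s) → 2 NO(g) + 4 H₂O(l) + 3 Ca²⁺(aq)
Q = P(NO)^2·[Ca²⁺]^3 / ([NO₃⁻]^2·[H⁺]^8); log Q = -9.138.
E = E° − (0.0592/n) log Q = +3.79 − (0.0592/6)(-9.138) = +3.880 V.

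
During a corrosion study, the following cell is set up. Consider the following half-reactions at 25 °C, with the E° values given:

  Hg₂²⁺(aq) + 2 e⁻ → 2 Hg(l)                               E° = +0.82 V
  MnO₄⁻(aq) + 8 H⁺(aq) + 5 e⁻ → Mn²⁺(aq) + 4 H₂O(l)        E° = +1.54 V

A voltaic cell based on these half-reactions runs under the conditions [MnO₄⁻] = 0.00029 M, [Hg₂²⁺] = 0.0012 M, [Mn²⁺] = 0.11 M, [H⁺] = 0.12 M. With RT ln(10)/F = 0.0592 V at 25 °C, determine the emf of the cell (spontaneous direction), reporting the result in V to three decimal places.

MnO₄⁻/Mn²⁺ is the cathode (higher E°), Hg₂²⁺/Hg the anode: E°cell = +1.54 − (+0.82) = +0.72 V, n = 10.
Overall: 2 MnO₄⁻(aq) + 16 H⁺(aq) + 10 Hg(l) → 2 Mn²⁺(aq) + 8 H₂O(l) + 5 Hg₂²⁺(aq)
Q = [Mn²⁺]^2·[Hg₂²⁺]^5 / ([MnO₄⁻]^2·[H⁺]^16); log Q = 5.287.
E = E° − (0.0592/n) log Q = +0.72 − (0.0592/10)(5.287) = +0.689 V.

+0.689 V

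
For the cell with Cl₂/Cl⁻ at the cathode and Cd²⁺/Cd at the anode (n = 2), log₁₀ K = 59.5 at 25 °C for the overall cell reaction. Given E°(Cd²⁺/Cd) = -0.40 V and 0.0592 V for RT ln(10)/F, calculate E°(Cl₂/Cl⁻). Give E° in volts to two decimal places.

+1.36 V

E°cell = (0.0592/n)·log K = (0.0592/2)(59.5) = +1.761 V.
Since Cl₂/Cl⁻ is the cathode and Cd²⁺/Cd the anode, E°cell = E°(Cl₂/Cl⁻) − E°(Cd²⁺/Cd).
So E°(Cl₂/Cl⁻) = E°cell + E°(Cd²⁺/Cd) = +1.761 + (-0.40) = +1.36 V.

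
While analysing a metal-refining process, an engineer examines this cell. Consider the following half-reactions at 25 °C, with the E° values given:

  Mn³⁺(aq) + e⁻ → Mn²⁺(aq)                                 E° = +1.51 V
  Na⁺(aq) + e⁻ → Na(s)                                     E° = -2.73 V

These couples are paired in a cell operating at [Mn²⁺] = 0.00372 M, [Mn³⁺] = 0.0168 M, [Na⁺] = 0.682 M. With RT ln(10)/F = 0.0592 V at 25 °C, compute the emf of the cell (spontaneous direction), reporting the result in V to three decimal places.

+4.289 V

Mn³⁺/Mn²⁺ is the cathode (higher E°), Na⁺/Na the anode: E°cell = +1.51 − (-2.73) = +4.24 V, n = 1.
Overall: Mn³⁺(aq) + Na(s) → Mn²⁺(aq) + Na⁺(aq)
Q = [Mn²⁺]·[Na⁺] / ([Mn³⁺]); log Q = -0.821.
E = E° − (0.0592/n) log Q = +4.24 − (0.0592/1)(-0.821) = +4.289 V.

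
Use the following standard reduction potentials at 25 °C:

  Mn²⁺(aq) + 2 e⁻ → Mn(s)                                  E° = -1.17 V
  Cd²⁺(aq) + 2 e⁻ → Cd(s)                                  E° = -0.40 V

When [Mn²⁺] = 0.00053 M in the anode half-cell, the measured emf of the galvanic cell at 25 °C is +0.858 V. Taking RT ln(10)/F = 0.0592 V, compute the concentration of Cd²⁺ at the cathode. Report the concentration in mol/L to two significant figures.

0.50 M

Cd²⁺/Cd is the cathode, Mn²⁺/Mn the anode: E°cell = +0.77 V, n = 2.
Overall reaction: Cd²⁺(aq) + Mn(s) → Cd(s) + Mn²⁺(aq); Q = [Mn²⁺]^1/[Cd²⁺]^1.
From E = E° − (0.0592/n) log Q: log Q = (E° − E)·n/0.0592 = (+0.77 − (+0.858))·2/0.0592 = -2.9730.
So 1·log[Cd²⁺] = 1·log(0.00053) − log Q = -3.2757 − (-2.9730) = -0.3027; [Cd²⁺] = 10^(-0.3027) ≈ 0.50 M.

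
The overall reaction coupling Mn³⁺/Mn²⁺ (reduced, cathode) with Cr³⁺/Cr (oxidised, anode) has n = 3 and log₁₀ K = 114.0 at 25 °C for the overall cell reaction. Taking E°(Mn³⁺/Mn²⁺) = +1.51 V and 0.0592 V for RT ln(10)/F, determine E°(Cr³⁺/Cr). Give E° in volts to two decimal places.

E°cell = (0.0592/n)·log K = (0.0592/3)(114.0) = +2.250 V.
Since Mn³⁺/Mn²⁺ is the cathode and Cr³⁺/Cr the anode, E°cell = E°(Mn³⁺/Mn²⁺) − E°(Cr³⁺/Cr).
So E°(Cr³⁺/Cr) = E°(Mn³⁺/Mn²⁺) − E°cell = (+1.51) − (+2.250) = -0.74 V.

-0.74 V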